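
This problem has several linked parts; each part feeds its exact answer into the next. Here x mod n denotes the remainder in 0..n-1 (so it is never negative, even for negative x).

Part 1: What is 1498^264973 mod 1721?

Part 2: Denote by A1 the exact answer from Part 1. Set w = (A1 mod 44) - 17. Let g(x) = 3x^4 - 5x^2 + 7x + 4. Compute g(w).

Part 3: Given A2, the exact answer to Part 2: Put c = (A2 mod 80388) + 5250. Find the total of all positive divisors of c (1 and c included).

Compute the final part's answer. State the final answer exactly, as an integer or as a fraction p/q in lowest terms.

75722

Part 1: squarings mod 1721: 1498^1=1498, 1498^2=1541, 1498^4=1422, 1498^8=1630, 1498^16=1397, 1498^32=1716, 1498^64=25, 1498^128=625, 1498^256=1679, 1498^512=43, 1498^1024=128, 1498^2048=895, 1498^4096=760, 1498^8192=1065, 1498^16384=86, 1498^32768=512, 1498^65536=552, 1498^131072=87, 1498^262144=685; 1498^264973 = 1498^1 * 1498^4 * 1498^8 * 1498^256 * 1498^512 * 1498^2048 * 1498^262144 = 868 (mod 1721); answer 868
Part 2: A1 = 868; w = 15; 3*(15)^4 - 5*(15)^2 + 7*(15)^1 + 4 = (151875) + (-1125) + (105) + (4) = 150859; answer 150859
Part 3: A2 = 150859; c = 75721; 75721 is prime, so its only divisors are 1 and 75721; sigma = 1 + 75721 = 75722; answer 75722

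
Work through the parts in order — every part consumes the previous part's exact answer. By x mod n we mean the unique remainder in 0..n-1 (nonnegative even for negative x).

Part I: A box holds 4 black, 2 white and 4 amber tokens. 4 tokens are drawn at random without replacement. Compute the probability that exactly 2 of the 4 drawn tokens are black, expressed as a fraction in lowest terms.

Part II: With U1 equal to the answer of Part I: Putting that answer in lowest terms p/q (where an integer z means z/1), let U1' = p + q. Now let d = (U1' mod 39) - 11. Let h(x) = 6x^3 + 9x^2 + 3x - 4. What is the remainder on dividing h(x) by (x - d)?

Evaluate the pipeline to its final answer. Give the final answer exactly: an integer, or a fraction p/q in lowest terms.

-4

Part I: total draws C(10,4) = 210; favorable C(4,2)*C(6,2) = 90; P = 3/7; answer 3/7
Part II: U1 = 3/7; threaded value p + q = 10; d = -1; remainder = value at the root: 6*(-1)^3 + 9*(-1)^2 + 3*(-1)^1 - 4 = (-6) + (9) + (-3) + (-4) = -4; answer -4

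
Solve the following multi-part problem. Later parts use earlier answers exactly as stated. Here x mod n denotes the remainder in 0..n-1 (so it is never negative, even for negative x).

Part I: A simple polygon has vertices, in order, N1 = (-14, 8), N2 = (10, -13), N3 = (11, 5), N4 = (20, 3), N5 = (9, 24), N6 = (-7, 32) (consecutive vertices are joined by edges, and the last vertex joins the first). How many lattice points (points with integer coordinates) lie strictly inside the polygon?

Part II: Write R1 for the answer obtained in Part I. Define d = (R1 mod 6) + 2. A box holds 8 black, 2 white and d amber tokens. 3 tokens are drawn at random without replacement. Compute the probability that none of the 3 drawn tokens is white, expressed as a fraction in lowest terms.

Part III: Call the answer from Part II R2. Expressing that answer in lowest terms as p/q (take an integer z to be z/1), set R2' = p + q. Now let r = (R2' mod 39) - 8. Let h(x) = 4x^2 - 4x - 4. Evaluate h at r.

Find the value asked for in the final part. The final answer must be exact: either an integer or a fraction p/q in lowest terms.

Part I: cross terms: (-14*-13 - 10*8)=102, (10*5 - 11*-13)=193, (11*3 - 20*5)=-67, (20*24 - 9*3)=453, (9*32 - -7*24)=456, (-7*8 - -14*32)=392; twice the area = |1529| = 1529; area = 1529/2; boundary points = 3 + 1 + 1 + 1 + 8 + 1 = 15; strictly interior points = area - boundary/2 + 1 = 758; answer 758
Part II: R1 = 758; d = 4; total draws C(14,3) = 364; favorable C(12,3) = 220; P = 55/91; answer 55/91
Part III: R2 = 55/91; threaded value p + q = 146; r = 21; 4*(21)^2 - 4*(21)^1 - 4 = (1764) + (-84) + (-4) = 1676; answer 1676

1676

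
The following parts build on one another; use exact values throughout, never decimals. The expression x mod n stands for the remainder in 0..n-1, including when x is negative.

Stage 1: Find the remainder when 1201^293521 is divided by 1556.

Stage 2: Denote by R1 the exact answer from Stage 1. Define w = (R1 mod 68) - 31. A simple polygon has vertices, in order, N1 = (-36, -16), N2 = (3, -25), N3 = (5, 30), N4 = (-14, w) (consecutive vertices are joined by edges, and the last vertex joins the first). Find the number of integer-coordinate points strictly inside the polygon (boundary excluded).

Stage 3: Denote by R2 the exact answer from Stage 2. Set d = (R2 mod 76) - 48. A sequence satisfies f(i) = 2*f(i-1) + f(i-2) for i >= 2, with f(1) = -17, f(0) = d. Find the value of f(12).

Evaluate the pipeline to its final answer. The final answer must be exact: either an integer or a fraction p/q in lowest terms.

Stage 1: squarings mod 1556: 1201^1=1201, 1201^2=1545, 1201^4=121, 1201^8=637, 1201^16=1209, 1201^32=597, 1201^64=85, 1201^128=1001, 1201^256=1493, 1201^512=857, 1201^1024=17, 1201^2048=289, 1201^4096=1053, 1201^8192=937, 1201^16384=385, 1201^32768=405, 1201^65536=645, 1201^131072=573, 1201^262144=13; 1201^293521 = 1201^1 * 1201^16 * 1201^128 * 1201^512 * 1201^2048 * 1201^4096 * 1201^8192 * 1201^16384 * 1201^262144 = 1453 (mod 1556); answer 1453
Stage 2: R1 = 1453; w = -6; cross terms: (-36*-25 - 3*-16)=948, (3*30 - 5*-25)=215, (5*-6 - -14*30)=390, (-14*-16 - -36*-6)=8; twice the area = |1561| = 1561; area = 1561/2; boundary points = 3 + 1 + 1 + 2 = 7; strictly interior points = area - boundary/2 + 1 = 778; answer 778
Stage 3: R2 = 778; d = -30; f(2) = 2*(-17) + 1*(-30) = -64; iterating: f(2)=-64, f(3)=-145, f(4)=-354, f(5)=-853, f(6)=-2060, f(7)=-4973, f(8)=-12006, f(9)=-28985, f(10)=-69976, f(11)=-168937, f(12)=-407850; answer -407850

-407850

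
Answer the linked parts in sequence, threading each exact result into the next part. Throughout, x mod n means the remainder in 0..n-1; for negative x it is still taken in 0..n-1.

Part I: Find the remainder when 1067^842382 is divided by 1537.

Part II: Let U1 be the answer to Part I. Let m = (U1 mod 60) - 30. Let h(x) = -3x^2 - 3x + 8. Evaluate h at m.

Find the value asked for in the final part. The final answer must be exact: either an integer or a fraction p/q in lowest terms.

Part I: squarings mod 1537: 1067^1=1067, 1067^2=1109, 1067^4=281, 1067^8=574, 1067^16=558, 1067^32=890, 1067^64=545, 1067^128=384, 1067^256=1441, 1067^512=1531, 1067^1024=36, 1067^2048=1296, 1067^4096=1212, 1067^8192=1109, 1067^16384=281, 1067^32768=574, 1067^65536=558, 1067^131072=890, 1067^262144=545, 1067^524288=384; 1067^842382 = 1067^2 * 1067^4 * 1067^8 * 1067^128 * 1067^512 * 1067^2048 * 1067^4096 * 1067^16384 * 1067^32768 * 1067^262144 * 1067^524288 = 1051 (mod 1537); answer 1051
Part II: U1 = 1051; m = 1; -3*(1)^2 - 3*(1)^1 + 8 = (-3) + (-3) + (8) = 2; answer 2

2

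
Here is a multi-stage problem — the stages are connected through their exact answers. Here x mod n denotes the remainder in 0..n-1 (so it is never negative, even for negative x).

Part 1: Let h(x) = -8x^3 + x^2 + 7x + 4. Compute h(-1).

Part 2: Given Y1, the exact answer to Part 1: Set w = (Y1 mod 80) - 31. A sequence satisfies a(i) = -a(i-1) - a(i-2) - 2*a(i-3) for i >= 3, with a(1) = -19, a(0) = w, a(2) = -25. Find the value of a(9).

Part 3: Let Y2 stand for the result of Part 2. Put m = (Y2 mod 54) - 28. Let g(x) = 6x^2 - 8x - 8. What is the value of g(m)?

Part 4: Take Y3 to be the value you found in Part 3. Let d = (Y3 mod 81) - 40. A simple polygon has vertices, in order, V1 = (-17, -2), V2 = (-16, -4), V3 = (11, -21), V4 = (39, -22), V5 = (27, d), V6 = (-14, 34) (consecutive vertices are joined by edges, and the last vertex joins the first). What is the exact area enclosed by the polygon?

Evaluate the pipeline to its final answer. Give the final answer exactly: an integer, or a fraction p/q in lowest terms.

1953

Part 1: -8*(-1)^3 + 1*(-1)^2 + 7*(-1)^1 + 4 = (8) + (1) + (-7) + (4) = 6; answer 6
Part 2: Y1 = 6; w = -25; a(3) = -1*(-25) - 1*(-19) - 2*(-25) = 94; iterating: a(3)=94, a(4)=-31, a(5)=-13, a(6)=-144, a(7)=219, a(8)=-49, a(9)=118; answer 118
Part 3: Y2 = 118; m = -18; 6*(-18)^2 - 8*(-18)^1 - 8 = (1944) + (144) + (-8) = 2080; answer 2080
Part 4: Y3 = 2080; d = 15; cross terms: (-17*-4 - -16*-2)=36, (-16*-21 - 11*-4)=380, (11*-22 - 39*-21)=577, (39*15 - 27*-22)=1179, (27*34 - -14*15)=1128, (-14*-2 - -17*34)=606; twice the area = |3906| = 3906; area = 1953; answer 1953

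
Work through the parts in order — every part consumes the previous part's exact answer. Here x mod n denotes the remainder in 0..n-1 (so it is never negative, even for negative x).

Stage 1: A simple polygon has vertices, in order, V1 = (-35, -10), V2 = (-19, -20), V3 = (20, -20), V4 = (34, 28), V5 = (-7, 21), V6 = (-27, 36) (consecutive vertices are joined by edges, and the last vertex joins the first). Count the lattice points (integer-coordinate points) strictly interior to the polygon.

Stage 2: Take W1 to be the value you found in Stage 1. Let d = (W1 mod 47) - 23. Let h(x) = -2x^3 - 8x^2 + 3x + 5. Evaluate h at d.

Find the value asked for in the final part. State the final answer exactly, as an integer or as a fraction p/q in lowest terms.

Stage 1: cross terms: (-35*-20 - -19*-10)=510, (-19*-20 - 20*-20)=780, (20*28 - 34*-20)=1240, (34*21 - -7*28)=910, (-7*36 - -27*21)=315, (-27*-10 - -35*36)=1530; twice the area = |5285| = 5285; area = 5285/2; boundary points = 2 + 39 + 2 + 1 + 5 + 2 = 51; strictly interior points = area - boundary/2 + 1 = 2618; answer 2618
Stage 2: W1 = 2618; d = 10; -2*(10)^3 - 8*(10)^2 + 3*(10)^1 + 5 = (-2000) + (-800) + (30) + (5) = -2765; answer -2765

-2765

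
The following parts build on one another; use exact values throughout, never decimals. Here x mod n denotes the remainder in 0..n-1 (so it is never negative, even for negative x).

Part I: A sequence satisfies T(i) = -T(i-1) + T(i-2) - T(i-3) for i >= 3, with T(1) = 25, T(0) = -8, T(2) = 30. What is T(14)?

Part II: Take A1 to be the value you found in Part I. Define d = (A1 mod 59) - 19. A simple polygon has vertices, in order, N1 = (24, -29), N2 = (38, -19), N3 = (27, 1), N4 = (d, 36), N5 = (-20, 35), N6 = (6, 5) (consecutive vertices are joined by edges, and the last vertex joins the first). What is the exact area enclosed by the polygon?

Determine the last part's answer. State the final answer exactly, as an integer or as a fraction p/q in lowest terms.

Part I: T(3) = -1*(30) + 1*(25) - 1*(-8) = 3; iterating: T(3)=3, T(4)=2, T(5)=-29, T(6)=28, T(7)=-59, T(8)=116, T(9)=-203, T(10)=378, T(11)=-697, T(12)=1278, T(13)=-2353, T(14)=4328; answer 4328
Part II: A1 = 4328; d = 2; cross terms: (24*-19 - 38*-29)=646, (38*1 - 27*-19)=551, (27*36 - 2*1)=970, (2*35 - -20*36)=790, (-20*5 - 6*35)=-310, (6*-29 - 24*5)=-294; twice the area = |2353| = 2353; area = 2353/2; answer 2353/2

2353/2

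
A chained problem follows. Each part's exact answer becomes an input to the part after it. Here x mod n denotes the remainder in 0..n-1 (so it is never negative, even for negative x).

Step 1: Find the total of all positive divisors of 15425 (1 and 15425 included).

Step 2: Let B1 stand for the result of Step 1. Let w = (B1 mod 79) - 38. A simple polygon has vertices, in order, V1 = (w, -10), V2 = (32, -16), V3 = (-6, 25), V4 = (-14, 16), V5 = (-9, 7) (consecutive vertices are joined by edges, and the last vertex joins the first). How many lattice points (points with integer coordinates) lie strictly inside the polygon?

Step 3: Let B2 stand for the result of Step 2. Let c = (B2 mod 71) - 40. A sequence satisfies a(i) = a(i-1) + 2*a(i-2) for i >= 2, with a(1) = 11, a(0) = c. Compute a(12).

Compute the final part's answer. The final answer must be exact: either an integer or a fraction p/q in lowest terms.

16381

Step 1: 15425 = 5^2 * 617; sigma = (1 + 5 + 25) * (1 + 617) = 31 * 618 = 19158; answer 19158
Step 2: B1 = 19158; w = 2; cross terms: (2*-16 - 32*-10)=288, (32*25 - -6*-16)=704, (-6*16 - -14*25)=254, (-14*7 - -9*16)=46, (-9*-10 - 2*7)=76; twice the area = |1368| = 1368; area = 684; boundary points = 6 + 1 + 1 + 1 + 1 = 10; strictly interior points = area - boundary/2 + 1 = 680; answer 680
Step 3: B2 = 680; c = 1; a(2) = 1*(11) + 2*(1) = 13; iterating: a(2)=13, a(3)=35, a(4)=61, a(5)=131, a(6)=253, a(7)=515, a(8)=1021, a(9)=2051, a(10)=4093, a(11)=8195, a(12)=16381; answer 16381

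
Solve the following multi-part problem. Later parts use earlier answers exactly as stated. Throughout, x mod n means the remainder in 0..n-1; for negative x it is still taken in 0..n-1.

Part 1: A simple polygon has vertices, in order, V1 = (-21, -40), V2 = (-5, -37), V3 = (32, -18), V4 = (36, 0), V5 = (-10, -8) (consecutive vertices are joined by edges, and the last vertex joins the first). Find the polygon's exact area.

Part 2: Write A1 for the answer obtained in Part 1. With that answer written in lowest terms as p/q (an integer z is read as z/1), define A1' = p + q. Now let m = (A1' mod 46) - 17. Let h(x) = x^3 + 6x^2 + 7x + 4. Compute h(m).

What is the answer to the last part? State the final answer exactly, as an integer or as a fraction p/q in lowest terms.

Part 1: cross terms: (-21*-37 - -5*-40)=577, (-5*-18 - 32*-37)=1274, (32*0 - 36*-18)=648, (36*-8 - -10*0)=-288, (-10*-40 - -21*-8)=232; twice the area = |2443| = 2443; area = 2443/2; answer 2443/2
Part 2: A1 = 2443/2; threaded value p + q = 2445; m = -10; 1*(-10)^3 + 6*(-10)^2 + 7*(-10)^1 + 4 = (-1000) + (600) + (-70) + (4) = -466; answer -466

-466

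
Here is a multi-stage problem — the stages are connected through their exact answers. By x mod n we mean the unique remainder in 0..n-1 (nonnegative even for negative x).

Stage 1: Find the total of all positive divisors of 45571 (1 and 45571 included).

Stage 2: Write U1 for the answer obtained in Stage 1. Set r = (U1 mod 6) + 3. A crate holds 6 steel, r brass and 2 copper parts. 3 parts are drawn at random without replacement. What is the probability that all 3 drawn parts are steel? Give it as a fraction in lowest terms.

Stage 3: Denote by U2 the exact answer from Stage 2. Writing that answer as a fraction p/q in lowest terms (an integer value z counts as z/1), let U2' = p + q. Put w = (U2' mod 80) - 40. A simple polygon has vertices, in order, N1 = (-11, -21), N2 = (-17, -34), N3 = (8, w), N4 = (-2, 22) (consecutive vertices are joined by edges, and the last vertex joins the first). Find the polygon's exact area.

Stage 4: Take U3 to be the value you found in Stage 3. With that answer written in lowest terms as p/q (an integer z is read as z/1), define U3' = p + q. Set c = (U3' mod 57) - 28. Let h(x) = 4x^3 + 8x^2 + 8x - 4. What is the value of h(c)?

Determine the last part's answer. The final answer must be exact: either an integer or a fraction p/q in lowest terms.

Stage 1: 45571 = 199 * 229; sigma = (1 + 199) * (1 + 229) = 200 * 230 = 46000; answer 46000
Stage 2: U1 = 46000; r = 7; total draws C(15,3) = 455; favorable C(6,3) = 20; P = 4/91; answer 4/91
Stage 3: U2 = 4/91; threaded value p + q = 95; w = -25; cross terms: (-11*-34 - -17*-21)=17, (-17*-25 - 8*-34)=697, (8*22 - -2*-25)=126, (-2*-21 - -11*22)=284; twice the area = |1124| = 1124; area = 562; answer 562
Stage 4: U3 = 562; threaded value p + q = 563; c = 22; 4*(22)^3 + 8*(22)^2 + 8*(22)^1 - 4 = (42592) + (3872) + (176) + (-4) = 46636; answer 46636

46636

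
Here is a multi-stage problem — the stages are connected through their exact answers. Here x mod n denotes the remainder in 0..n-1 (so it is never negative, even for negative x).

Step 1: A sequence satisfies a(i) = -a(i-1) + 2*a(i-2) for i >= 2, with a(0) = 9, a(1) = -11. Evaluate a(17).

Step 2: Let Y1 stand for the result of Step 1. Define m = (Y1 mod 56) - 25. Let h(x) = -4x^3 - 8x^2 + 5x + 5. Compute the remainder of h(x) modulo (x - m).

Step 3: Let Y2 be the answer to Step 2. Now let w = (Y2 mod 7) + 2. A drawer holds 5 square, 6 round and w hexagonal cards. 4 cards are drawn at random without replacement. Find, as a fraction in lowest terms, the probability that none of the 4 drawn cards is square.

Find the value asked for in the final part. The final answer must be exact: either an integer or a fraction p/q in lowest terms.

14/143

Step 1: a(2) = -1*(-11) + 2*(9) = 29; iterating: a(2)=29, a(3)=-51, a(4)=109, a(5)=-211, a(6)=429, a(7)=-851, a(8)=1709, a(9)=-3411, a(10)=6829, a(11)=-13651, a(12)=27309, a(13)=-54611, a(14)=109229, a(15)=-218451, a(16)=436909, a(17)=-873811; answer -873811
Step 2: Y1 = -873811; m = -12; remainder = value at the root: -4*(-12)^3 - 8*(-12)^2 + 5*(-12)^1 + 5 = (6912) + (-1152) + (-60) + (5) = 5705; answer 5705
Step 3: Y2 = 5705; w = 2; total draws C(13,4) = 715; favorable C(8,4) = 70; P = 14/143; answer 14/143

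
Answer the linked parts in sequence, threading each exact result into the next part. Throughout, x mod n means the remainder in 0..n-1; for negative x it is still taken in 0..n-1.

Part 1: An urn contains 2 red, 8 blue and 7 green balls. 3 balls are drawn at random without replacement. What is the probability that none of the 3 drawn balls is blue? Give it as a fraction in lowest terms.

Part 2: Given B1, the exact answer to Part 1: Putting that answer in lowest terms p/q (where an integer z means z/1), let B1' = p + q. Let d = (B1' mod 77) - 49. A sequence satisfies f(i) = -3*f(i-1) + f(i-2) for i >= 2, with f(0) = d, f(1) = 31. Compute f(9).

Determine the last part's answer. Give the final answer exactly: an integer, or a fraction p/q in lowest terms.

Part 1: total draws C(17,3) = 680; favorable C(9,3) = 84; P = 21/170; answer 21/170
Part 2: B1 = 21/170; threaded value p + q = 191; d = -12; f(2) = -3*(31) + 1*(-12) = -105; iterating: f(2)=-105, f(3)=346, f(4)=-1143, f(5)=3775, f(6)=-12468, f(7)=41179, f(8)=-136005, f(9)=449194; answer 449194

449194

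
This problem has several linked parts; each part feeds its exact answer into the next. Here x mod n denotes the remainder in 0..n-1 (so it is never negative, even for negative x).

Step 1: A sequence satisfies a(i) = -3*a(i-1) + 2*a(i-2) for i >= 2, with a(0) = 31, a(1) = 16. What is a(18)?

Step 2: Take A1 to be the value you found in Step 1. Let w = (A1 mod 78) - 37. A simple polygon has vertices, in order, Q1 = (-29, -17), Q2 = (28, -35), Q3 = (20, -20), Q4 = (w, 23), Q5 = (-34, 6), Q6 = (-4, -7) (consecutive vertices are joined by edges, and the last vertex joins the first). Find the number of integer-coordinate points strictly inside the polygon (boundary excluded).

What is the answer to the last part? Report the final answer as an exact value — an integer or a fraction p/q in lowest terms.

Step 1: a(2) = -3*(16) + 2*(31) = 14; iterating: a(2)=14, a(3)=-10, a(4)=58, a(5)=-194, a(6)=698, a(7)=-2482, a(8)=8842, a(9)=-31490, a(10)=112154, a(11)=-399442, a(12)=1422634, a(13)=-5066786, a(14)=18045626, a(15)=-64270450, a(16)=228902602, a(17)=-815248706, a(18)=2903551322; answer 2903551322
Step 2: A1 = 2903551322; w = 37; cross terms: (-29*-35 - 28*-17)=1491, (28*-20 - 20*-35)=140, (20*23 - 37*-20)=1200, (37*6 - -34*23)=1004, (-34*-7 - -4*6)=262, (-4*-17 - -29*-7)=-135; twice the area = |3962| = 3962; area = 1981; boundary points = 3 + 1 + 1 + 1 + 1 + 5 = 12; strictly interior points = area - boundary/2 + 1 = 1976; answer 1976

1976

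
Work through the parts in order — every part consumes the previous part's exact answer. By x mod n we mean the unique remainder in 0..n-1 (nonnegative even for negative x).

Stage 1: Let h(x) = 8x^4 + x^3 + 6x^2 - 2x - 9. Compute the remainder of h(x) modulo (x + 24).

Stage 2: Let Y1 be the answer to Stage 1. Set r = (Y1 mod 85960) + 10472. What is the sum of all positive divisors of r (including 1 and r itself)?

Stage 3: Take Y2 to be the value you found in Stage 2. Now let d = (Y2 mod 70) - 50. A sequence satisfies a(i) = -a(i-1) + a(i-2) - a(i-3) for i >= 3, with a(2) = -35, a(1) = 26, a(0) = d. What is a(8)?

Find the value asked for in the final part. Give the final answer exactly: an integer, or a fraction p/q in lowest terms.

-1828

Stage 1: remainder = value at the root: 8*(-24)^4 + 1*(-24)^3 + 6*(-24)^2 - 2*(-24)^1 - 9 = (2654208) + (-13824) + (3456) + (48) + (-9) = 2643879; answer 2643879
Stage 2: Y1 = 2643879; r = 75551; 75551 = 7 * 43 * 251; sigma = (1 + 7) * (1 + 43) * (1 + 251) = 8 * 44 * 252 = 88704; answer 88704
Stage 3: Y2 = 88704; d = -36; a(3) = -1*(-35) + 1*(26) - 1*(-36) = 97; iterating: a(3)=97, a(4)=-158, a(5)=290, a(6)=-545, a(7)=993, a(8)=-1828; answer -1828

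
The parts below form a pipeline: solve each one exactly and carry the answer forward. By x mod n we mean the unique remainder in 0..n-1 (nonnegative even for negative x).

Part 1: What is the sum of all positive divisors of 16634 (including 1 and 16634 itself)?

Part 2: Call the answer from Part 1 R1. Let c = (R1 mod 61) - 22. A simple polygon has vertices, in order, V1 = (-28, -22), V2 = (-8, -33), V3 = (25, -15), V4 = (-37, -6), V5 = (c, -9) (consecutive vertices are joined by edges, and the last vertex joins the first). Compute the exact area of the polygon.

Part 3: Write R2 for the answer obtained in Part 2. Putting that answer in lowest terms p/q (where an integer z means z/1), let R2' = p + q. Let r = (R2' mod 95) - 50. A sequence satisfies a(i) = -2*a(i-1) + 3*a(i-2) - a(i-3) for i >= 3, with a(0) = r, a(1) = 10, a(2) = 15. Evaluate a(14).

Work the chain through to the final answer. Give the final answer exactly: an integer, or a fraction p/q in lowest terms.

Part 1: 16634 = 2 * 8317; sigma = (1 + 2) * (1 + 8317) = 3 * 8318 = 24954; answer 24954
Part 2: R1 = 24954; c = -17; cross terms: (-28*-33 - -8*-22)=748, (-8*-15 - 25*-33)=945, (25*-6 - -37*-15)=-705, (-37*-9 - -17*-6)=231, (-17*-22 - -28*-9)=122; twice the area = |1341| = 1341; area = 1341/2; answer 1341/2
Part 3: R2 = 1341/2; threaded value p + q = 1343; r = -37; a(3) = -2*(15) + 3*(10) - 1*(-37) = 37; iterating: a(3)=37, a(4)=-39, a(5)=174, a(6)=-502, a(7)=1565, a(8)=-4810, a(9)=14817, a(10)=-45629, a(11)=140519, a(12)=-432742, a(13)=1332670, a(14)=-4104085; answer -4104085

-4104085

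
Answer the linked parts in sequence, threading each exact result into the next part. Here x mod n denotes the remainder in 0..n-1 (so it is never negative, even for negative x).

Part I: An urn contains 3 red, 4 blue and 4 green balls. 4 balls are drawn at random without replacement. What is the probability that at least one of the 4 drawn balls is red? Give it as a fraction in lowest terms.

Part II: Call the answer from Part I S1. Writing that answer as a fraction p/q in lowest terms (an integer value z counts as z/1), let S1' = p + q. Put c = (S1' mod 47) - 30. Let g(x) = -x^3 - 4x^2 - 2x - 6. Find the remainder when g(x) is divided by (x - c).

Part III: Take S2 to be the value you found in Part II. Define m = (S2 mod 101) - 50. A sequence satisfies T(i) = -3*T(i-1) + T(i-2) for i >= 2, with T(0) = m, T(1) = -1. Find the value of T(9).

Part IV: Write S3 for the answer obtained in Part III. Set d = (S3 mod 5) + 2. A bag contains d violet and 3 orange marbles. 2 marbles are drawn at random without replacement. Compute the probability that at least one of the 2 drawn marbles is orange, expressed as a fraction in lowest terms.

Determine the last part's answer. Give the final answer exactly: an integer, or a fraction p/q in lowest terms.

9/14

Part I: total draws C(11,4) = 330; complement C(8,4) = 70; favorable 330 - 70 = 260; P = 26/33; answer 26/33
Part II: S1 = 26/33; threaded value p + q = 59; c = -18; remainder = value at the root: -1*(-18)^3 - 4*(-18)^2 - 2*(-18)^1 - 6 = (5832) + (-1296) + (36) + (-6) = 4566; answer 4566
Part III: S2 = 4566; m = -29; T(2) = -3*(-1) + 1*(-29) = -26; iterating: T(2)=-26, T(3)=77, T(4)=-257, T(5)=848, T(6)=-2801, T(7)=9251, T(8)=-30554, T(9)=100913; answer 100913
Part IV: S3 = 100913; d = 5; total draws C(8,2) = 28; complement C(5,2) = 10; favorable 28 - 10 = 18; P = 9/14; answer 9/14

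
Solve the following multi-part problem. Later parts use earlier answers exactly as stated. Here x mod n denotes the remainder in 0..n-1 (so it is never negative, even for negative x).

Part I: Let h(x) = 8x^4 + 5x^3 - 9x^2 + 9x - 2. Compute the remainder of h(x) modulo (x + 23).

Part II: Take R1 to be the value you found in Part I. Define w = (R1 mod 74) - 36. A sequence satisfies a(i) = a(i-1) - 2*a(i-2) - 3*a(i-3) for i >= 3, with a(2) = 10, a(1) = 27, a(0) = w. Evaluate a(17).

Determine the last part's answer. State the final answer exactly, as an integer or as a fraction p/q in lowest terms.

Part I: remainder = value at the root: 8*(-23)^4 + 5*(-23)^3 - 9*(-23)^2 + 9*(-23)^1 - 2 = (2238728) + (-60835) + (-4761) + (-207) + (-2) = 2172923; answer 2172923
Part II: R1 = 2172923; w = 25; a(3) = 1*(10) - 2*(27) - 3*(25) = -119; iterating: a(3)=-119, a(4)=-220, a(5)=-12, a(6)=785, a(7)=1469, a(8)=-65, a(9)=-5358, a(10)=-9635, a(11)=1276, a(12)=36620, a(13)=62973, a(14)=-14095, a(15)=-249901, a(16)=-410630, a(17)=131457; answer 131457

131457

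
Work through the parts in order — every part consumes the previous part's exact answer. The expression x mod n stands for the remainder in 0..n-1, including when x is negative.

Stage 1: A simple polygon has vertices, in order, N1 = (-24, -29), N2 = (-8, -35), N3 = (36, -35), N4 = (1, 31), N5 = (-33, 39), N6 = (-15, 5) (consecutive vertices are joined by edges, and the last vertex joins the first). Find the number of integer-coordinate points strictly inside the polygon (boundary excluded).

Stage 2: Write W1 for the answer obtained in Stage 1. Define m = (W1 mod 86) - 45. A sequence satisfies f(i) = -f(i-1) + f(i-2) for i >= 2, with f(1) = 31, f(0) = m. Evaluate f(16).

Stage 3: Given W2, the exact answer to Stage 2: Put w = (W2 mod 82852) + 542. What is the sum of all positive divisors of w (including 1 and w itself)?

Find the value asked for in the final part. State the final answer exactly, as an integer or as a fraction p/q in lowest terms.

97216

Stage 1: cross terms: (-24*-35 - -8*-29)=608, (-8*-35 - 36*-35)=1540, (36*31 - 1*-35)=1151, (1*39 - -33*31)=1062, (-33*5 - -15*39)=420, (-15*-29 - -24*5)=555; twice the area = |5336| = 5336; area = 2668; boundary points = 2 + 44 + 1 + 2 + 2 + 1 = 52; strictly interior points = area - boundary/2 + 1 = 2643; answer 2643
Stage 2: W1 = 2643; m = 18; f(2) = -1*(31) + 1*(18) = -13; iterating: f(2)=-13, f(3)=44, f(4)=-57, f(5)=101, f(6)=-158, f(7)=259, f(8)=-417, f(9)=676, f(10)=-1093, f(11)=1769, f(12)=-2862, f(13)=4631, f(14)=-7493, f(15)=12124, f(16)=-19617; answer -19617
Stage 3: W2 = -19617; w = 63777; 63777 = 3 * 7 * 3037; sigma = (1 + 3) * (1 + 7) * (1 + 3037) = 4 * 8 * 3038 = 97216; answer 97216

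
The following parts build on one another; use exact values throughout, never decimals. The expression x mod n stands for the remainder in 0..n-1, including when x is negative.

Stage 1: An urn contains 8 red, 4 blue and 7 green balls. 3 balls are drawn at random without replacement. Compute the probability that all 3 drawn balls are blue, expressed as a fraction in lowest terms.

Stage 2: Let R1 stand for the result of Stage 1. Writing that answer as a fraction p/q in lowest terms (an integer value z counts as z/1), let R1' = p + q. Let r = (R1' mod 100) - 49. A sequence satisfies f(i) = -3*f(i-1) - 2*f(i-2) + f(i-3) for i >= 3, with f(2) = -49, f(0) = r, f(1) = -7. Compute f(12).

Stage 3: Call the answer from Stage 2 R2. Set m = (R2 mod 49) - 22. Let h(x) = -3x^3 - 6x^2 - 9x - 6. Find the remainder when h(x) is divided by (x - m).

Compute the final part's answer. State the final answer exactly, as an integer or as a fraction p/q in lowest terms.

-13974

Stage 1: total draws C(19,3) = 969; favorable C(4,3) = 4; P = 4/969; answer 4/969
Stage 2: R1 = 4/969; threaded value p + q = 973; r = 24; f(3) = -3*(-49) - 2*(-7) + 1*(24) = 185; iterating: f(3)=185, f(4)=-464, f(5)=973, f(6)=-1806, f(7)=3008, f(8)=-4439, f(9)=5495, f(10)=-4599, f(11)=-1632, f(12)=19589; answer 19589
Stage 3: R2 = 19589; m = 16; remainder = value at the root: -3*(16)^3 - 6*(16)^2 - 9*(16)^1 - 6 = (-12288) + (-1536) + (-144) + (-6) = -13974; answer -13974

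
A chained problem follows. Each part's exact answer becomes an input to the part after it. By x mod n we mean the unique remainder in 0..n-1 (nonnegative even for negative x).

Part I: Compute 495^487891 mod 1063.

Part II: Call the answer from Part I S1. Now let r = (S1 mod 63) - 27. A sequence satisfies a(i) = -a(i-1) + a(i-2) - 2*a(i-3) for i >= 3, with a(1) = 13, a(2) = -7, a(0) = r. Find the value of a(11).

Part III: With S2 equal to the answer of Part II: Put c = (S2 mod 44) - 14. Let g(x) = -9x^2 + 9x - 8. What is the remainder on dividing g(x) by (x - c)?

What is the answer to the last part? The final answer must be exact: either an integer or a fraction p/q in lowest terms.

-1412

Part I: squarings mod 1063: 495^1=495, 495^2=535, 495^4=278, 495^8=748, 495^16=366, 495^32=18, 495^64=324, 495^128=802, 495^256=89, 495^512=480, 495^1024=792, 495^2048=94, 495^4096=332, 495^8192=735, 495^16384=221, 495^32768=1006, 495^65536=60, 495^131072=411, 495^262144=967; 495^487891 = 495^1 * 495^2 * 495^16 * 495^64 * 495^128 * 495^256 * 495^4096 * 495^8192 * 495^16384 * 495^65536 * 495^131072 * 495^262144 = 974 (mod 1063); answer 974
Part II: S1 = 974; r = 2; a(3) = -1*(-7) + 1*(13) - 2*(2) = 16; iterating: a(3)=16, a(4)=-49, a(5)=79, a(6)=-160, a(7)=337, a(8)=-655, a(9)=1312, a(10)=-2641, a(11)=5263; answer 5263
Part III: S2 = 5263; c = 13; remainder = value at the root: -9*(13)^2 + 9*(13)^1 - 8 = (-1521) + (117) + (-8) = -1412; answer -1412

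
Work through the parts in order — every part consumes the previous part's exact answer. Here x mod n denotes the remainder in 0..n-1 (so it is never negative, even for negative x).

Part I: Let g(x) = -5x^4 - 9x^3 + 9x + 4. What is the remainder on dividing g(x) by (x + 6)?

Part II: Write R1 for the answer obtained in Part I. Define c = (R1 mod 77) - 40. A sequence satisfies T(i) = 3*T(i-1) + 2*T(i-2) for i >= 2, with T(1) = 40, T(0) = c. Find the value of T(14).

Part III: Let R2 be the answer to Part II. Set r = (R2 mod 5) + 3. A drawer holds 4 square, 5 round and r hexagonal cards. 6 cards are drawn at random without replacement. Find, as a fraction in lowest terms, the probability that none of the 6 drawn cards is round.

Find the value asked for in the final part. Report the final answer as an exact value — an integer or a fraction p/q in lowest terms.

Part I: remainder = value at the root: -5*(-6)^4 - 9*(-6)^3 + 9*(-6)^1 + 4 = (-6480) + (1944) + (-54) + (4) = -4586; answer -4586
Part II: R1 = -4586; c = -6; T(2) = 3*(40) + 2*(-6) = 108; iterating: T(2)=108, T(3)=404, T(4)=1428, T(5)=5092, T(6)=18132, T(7)=64580, T(8)=230004, T(9)=819172, T(10)=2917524, T(11)=10390916, T(12)=37007796, T(13)=131805220, T(14)=469431252; answer 469431252
Part III: R2 = 469431252; r = 5; total draws C(14,6) = 3003; favorable C(9,6) = 84; P = 4/143; answer 4/143

4/143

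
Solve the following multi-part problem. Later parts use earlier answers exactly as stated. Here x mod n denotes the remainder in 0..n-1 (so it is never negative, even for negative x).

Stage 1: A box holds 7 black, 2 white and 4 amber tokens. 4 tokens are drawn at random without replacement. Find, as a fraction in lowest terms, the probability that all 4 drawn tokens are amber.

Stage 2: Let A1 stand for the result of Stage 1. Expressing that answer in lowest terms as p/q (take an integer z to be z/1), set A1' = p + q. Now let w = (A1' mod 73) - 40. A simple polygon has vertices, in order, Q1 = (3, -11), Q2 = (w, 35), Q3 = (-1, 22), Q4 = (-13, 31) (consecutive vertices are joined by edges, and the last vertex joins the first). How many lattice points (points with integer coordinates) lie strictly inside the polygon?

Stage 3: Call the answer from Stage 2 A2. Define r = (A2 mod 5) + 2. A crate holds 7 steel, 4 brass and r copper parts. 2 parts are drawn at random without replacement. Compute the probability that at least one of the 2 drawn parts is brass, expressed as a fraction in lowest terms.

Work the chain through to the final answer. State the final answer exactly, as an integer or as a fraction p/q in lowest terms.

Stage 1: total draws C(13,4) = 715; favorable C(4,4) = 1; P = 1/715; answer 1/715
Stage 2: A1 = 1/715; threaded value p + q = 716; w = 19; cross terms: (3*35 - 19*-11)=314, (19*22 - -1*35)=453, (-1*31 - -13*22)=255, (-13*-11 - 3*31)=50; twice the area = |1072| = 1072; area = 536; boundary points = 2 + 1 + 3 + 2 = 8; strictly interior points = area - boundary/2 + 1 = 533; answer 533
Stage 3: A2 = 533; r = 5; total draws C(16,2) = 120; complement C(12,2) = 66; favorable 120 - 66 = 54; P = 9/20; answer 9/20

9/20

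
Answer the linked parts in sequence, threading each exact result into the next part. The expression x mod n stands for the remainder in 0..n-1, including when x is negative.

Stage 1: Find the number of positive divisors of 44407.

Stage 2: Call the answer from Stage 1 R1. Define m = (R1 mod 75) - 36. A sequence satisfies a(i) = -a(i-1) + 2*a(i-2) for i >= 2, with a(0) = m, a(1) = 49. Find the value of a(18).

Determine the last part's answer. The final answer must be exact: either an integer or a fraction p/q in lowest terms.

Stage 1: 44407 = 11^2 * 367; number of divisors = (2+1) * (1+1) = 6; answer 6
Stage 2: R1 = 6; m = -30; a(2) = -1*(49) + 2*(-30) = -109; iterating: a(2)=-109, a(3)=207, a(4)=-425, a(5)=839, a(6)=-1689, a(7)=3367, a(8)=-6745, a(9)=13479, a(10)=-26969, a(11)=53927, a(12)=-107865, a(13)=215719, a(14)=-431449, a(15)=862887, a(16)=-1725785, a(17)=3451559, a(18)=-6903129; answer -6903129

-6903129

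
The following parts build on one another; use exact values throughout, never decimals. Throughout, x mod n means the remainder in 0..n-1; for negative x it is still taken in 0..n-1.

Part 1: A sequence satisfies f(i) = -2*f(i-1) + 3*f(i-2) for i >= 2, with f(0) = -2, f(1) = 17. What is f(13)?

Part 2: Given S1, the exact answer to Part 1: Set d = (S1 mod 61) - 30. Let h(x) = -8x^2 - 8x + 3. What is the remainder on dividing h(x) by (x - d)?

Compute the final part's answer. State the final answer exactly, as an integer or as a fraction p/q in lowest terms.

Part 1: f(2) = -2*(17) + 3*(-2) = -40; iterating: f(2)=-40, f(3)=131, f(4)=-382, f(5)=1157, f(6)=-3460, f(7)=10391, f(8)=-31162, f(9)=93497, f(10)=-280480, f(11)=841451, f(12)=-2524342, f(13)=7573037; answer 7573037
Part 2: S1 = 7573037; d = -21; remainder = value at the root: -8*(-21)^2 - 8*(-21)^1 + 3 = (-3528) + (168) + (3) = -3357; answer -3357

-3357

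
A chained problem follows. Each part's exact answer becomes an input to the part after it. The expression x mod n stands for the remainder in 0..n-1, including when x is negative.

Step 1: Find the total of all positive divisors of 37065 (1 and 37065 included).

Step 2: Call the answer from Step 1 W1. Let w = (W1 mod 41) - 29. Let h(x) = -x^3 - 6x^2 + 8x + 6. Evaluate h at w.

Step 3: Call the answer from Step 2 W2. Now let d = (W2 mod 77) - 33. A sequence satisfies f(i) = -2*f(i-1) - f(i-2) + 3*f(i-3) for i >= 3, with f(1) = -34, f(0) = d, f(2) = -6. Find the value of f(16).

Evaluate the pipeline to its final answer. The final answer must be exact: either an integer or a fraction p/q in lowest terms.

249610

Step 1: 37065 = 3 * 5 * 7 * 353; sigma = (1 + 3) * (1 + 5) * (1 + 7) * (1 + 353) = 4 * 6 * 8 * 354 = 67968; answer 67968
Step 2: W1 = 67968; w = 2; -1*(2)^3 - 6*(2)^2 + 8*(2)^1 + 6 = (-8) + (-24) + (16) + (6) = -10; answer -10
Step 3: W2 = -10; d = 34; f(3) = -2*(-6) - 1*(-34) + 3*(34) = 148; iterating: f(3)=148, f(4)=-392, f(5)=618, f(6)=-400, f(7)=-994, f(8)=4242, f(9)=-8690, f(10)=10156, f(11)=1104, f(12)=-38434, f(13)=106232, f(14)=-170718, f(15)=119902, f(16)=249610; answer 249610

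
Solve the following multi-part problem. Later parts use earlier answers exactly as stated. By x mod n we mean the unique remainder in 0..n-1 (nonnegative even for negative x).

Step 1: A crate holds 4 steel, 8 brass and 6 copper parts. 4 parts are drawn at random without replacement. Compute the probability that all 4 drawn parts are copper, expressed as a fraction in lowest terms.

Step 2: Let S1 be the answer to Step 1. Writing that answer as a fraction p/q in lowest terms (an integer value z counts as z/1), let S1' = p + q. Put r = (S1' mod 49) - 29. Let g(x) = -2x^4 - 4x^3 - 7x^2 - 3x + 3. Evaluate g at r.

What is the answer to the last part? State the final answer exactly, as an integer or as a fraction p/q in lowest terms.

-290737

Step 1: total draws C(18,4) = 3060; favorable C(6,4) = 15; P = 1/204; answer 1/204
Step 2: S1 = 1/204; threaded value p + q = 205; r = -20; -2*(-20)^4 - 4*(-20)^3 - 7*(-20)^2 - 3*(-20)^1 + 3 = (-320000) + (32000) + (-2800) + (60) + (3) = -290737; answer -290737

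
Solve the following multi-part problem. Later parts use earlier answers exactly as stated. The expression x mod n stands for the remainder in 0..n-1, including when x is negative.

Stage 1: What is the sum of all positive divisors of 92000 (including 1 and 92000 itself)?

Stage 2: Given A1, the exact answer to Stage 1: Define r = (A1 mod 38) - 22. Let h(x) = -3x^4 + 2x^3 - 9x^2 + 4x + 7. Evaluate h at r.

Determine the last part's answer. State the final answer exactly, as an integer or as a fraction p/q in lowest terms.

Stage 1: 92000 = 2^5 * 5^3 * 23; sigma = (1 + 2 + 4 + 8 + 16 + 32) * (1 + 5 + 25 + 125) * (1 + 23) = 63 * 156 * 24 = 235872; answer 235872
Stage 2: A1 = 235872; r = -16; -3*(-16)^4 + 2*(-16)^3 - 9*(-16)^2 + 4*(-16)^1 + 7 = (-196608) + (-8192) + (-2304) + (-64) + (7) = -207161; answer -207161

-207161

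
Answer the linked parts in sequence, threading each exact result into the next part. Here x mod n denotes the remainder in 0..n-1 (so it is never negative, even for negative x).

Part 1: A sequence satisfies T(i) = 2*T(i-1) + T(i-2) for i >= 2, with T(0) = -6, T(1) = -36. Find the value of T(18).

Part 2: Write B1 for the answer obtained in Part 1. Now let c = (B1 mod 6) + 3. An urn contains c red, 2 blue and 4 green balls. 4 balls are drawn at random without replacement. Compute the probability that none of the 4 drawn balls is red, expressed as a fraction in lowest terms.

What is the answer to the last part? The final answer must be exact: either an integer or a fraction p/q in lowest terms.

5/42

Part 1: T(2) = 2*(-36) + 1*(-6) = -78; iterating: T(2)=-78, T(3)=-192, T(4)=-462, T(5)=-1116, T(6)=-2694, T(7)=-6504, T(8)=-15702, T(9)=-37908, T(10)=-91518, T(11)=-220944, T(12)=-533406, T(13)=-1287756, T(14)=-3108918, T(15)=-7505592, T(16)=-18120102, T(17)=-43745796, T(18)=-105611694; answer -105611694
Part 2: B1 = -105611694; c = 3; total draws C(9,4) = 126; favorable C(6,4) = 15; P = 5/42; answer 5/42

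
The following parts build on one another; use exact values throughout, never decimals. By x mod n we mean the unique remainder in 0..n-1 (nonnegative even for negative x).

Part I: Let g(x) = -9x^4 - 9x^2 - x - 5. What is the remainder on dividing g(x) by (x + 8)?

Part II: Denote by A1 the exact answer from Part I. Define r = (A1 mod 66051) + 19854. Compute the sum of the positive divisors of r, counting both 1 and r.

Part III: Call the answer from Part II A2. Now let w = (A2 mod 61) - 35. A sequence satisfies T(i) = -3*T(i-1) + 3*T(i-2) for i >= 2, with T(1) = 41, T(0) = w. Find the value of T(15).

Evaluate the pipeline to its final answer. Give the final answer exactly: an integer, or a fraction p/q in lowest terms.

Part I: remainder = value at the root: -9*(-8)^4 - 9*(-8)^2 - 1*(-8)^1 - 5 = (-36864) + (-576) + (8) + (-5) = -37437; answer -37437
Part II: A1 = -37437; r = 48468; 48468 = 2^2 * 3 * 7 * 577; sigma = (1 + 2 + 4) * (1 + 3) * (1 + 7) * (1 + 577) = 7 * 4 * 8 * 578 = 129472; answer 129472
Part III: A2 = 129472; w = -5; T(2) = -3*(41) + 3*(-5) = -138; iterating: T(2)=-138, T(3)=537, T(4)=-2025, T(5)=7686, T(6)=-29133, T(7)=110457, T(8)=-418770, T(9)=1587681, T(10)=-6019353, T(11)=22821102, T(12)=-86521365, T(13)=328027401, T(14)=-1243646298, T(15)=4715021097; answer 4715021097

4715021097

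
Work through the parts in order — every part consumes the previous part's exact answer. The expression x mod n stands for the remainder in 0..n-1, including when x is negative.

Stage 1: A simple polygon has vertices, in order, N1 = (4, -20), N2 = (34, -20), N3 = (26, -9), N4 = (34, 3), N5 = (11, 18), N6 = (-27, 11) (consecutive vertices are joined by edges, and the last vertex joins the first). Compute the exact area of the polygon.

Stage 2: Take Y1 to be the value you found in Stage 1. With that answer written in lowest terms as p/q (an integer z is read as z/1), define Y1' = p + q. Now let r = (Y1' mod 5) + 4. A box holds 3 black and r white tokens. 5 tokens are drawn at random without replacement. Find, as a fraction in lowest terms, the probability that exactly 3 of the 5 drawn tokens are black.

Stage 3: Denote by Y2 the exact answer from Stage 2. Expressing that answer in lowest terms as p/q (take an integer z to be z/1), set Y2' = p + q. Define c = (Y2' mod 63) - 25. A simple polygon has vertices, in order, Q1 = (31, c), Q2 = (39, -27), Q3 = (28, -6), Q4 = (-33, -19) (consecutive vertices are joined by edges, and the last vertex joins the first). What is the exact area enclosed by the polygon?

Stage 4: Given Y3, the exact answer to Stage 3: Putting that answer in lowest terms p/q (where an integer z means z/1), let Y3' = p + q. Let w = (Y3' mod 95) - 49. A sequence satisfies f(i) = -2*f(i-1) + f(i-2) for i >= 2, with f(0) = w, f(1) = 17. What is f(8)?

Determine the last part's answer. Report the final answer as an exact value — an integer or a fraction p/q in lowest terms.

-8119

Stage 1: cross terms: (4*-20 - 34*-20)=600, (34*-9 - 26*-20)=214, (26*3 - 34*-9)=384, (34*18 - 11*3)=579, (11*11 - -27*18)=607, (-27*-20 - 4*11)=496; twice the area = |2880| = 2880; area = 1440; answer 1440
Stage 2: Y1 = 1440; threaded value p + q = 1441; r = 5; total draws C(8,5) = 56; favorable C(3,3)*C(5,2) = 10; P = 5/28; answer 5/28
Stage 3: Y2 = 5/28; threaded value p + q = 33; c = 8; cross terms: (31*-27 - 39*8)=-1149, (39*-6 - 28*-27)=522, (28*-19 - -33*-6)=-730, (-33*8 - 31*-19)=325; twice the area = |-1032| = 1032; area = 516; answer 516
Stage 4: Y3 = 516; threaded value p + q = 517; w = -7; f(2) = -2*(17) + 1*(-7) = -41; iterating: f(2)=-41, f(3)=99, f(4)=-239, f(5)=577, f(6)=-1393, f(7)=3363, f(8)=-8119; answer -8119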